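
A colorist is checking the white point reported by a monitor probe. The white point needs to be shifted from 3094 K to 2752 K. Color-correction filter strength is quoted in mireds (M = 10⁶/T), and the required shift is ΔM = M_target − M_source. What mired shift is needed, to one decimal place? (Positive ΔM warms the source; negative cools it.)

M_source = 10⁶/3094 = 323.206; M_target = 10⁶/2752 = 363.372.
ΔM = 363.372 − 323.206 = 40.166 → +40.2 mireds, a warming shift.

+40.2 mireds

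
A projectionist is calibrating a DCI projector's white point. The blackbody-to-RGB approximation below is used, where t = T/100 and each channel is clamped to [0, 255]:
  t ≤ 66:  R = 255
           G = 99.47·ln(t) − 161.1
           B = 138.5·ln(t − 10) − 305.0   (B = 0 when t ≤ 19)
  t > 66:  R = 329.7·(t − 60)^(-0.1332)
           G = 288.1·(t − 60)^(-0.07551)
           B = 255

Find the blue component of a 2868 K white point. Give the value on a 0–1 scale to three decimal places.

t = 2868/100 = 28.68; the t ≤ 66 branch applies.
B = 138.5·ln(28.68 − 10) − 305.0 = 138.5·ln 18.68 − 305.0 = 138.5·2.9275 − 305.0 = 100.452.
On a 0–1 scale: 100.452/255 = 0.3939 → 0.394.

0.394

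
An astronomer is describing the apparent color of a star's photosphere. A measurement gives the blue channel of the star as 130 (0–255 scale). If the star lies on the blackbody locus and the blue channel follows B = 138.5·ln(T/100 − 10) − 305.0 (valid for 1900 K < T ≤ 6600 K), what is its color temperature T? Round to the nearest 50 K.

ln(t − 10) = (130 + 305.0) / 138.5 = 3.1408.
t − 10 = e^3.1408 = 23.122, so t = 33.122.
T = 100·t = 3312 K → 3300 K to the nearest 50 K.

3300 K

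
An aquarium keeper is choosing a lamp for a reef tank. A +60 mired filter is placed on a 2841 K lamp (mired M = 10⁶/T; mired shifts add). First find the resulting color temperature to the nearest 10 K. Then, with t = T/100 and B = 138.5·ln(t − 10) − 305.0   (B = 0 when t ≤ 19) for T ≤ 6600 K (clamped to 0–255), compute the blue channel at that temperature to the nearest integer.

M_in = 10⁶/2841 = 351.99; M_out = 351.99 + (+60) = 411.99.
T_out = 10⁶/411.99 = 2427.3 K → 2430 K; t = 24.3.
B = 138.5·ln(24.3 − 10) − 305.0 = 138.5·ln 14.3 − 305.0 = 138.5·2.6603 − 305.0 = 63.446.
Rounded: 63.

63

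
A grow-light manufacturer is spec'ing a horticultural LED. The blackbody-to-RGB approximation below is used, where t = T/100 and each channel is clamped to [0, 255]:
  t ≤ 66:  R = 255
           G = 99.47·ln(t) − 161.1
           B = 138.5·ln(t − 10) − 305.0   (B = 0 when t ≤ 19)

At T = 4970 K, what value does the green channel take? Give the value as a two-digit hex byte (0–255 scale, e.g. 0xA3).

0xE3

t = 4970/100 = 49.7; the t ≤ 66 branch applies.
G = 99.47·ln 49.7 − 161.1 = 99.47·3.9060 − 161.1 = 227.430.
Rounded: 227; in hex, 0xE3.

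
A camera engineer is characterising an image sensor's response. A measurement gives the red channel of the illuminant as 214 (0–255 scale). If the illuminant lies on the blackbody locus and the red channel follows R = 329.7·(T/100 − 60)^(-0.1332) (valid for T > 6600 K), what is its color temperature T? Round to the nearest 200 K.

8600 K

(t − 60)^(-0.1332) = 214/329.7 = 0.64907.
t − 60 = 0.64907^(1/-0.1332) = 0.64907^(-7.508) = 25.657, so t = 85.657.
T = 100·t = 8566 K → 8600 K to the nearest 200 K.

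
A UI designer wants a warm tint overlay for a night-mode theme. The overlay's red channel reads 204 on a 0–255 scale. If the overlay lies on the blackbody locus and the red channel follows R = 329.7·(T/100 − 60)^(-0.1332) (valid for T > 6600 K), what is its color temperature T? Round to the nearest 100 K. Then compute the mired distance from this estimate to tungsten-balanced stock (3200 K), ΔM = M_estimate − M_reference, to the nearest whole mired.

-209 mireds

(t − 60)^(-0.1332) = 204/329.7 = 0.61874.
t − 60 = 0.61874^(1/-0.1332) = 0.61874^(-7.508) = 36.748, so t = 96.748.
T = 100·t = 9675 K → 9700 K to the nearest 100 K.
M_estimate = 10⁶/9700 = 103.09; M_reference = 10⁶/3200 = 312.50.
ΔM = 103.09 − 312.50 = -209.41 → -209 mireds.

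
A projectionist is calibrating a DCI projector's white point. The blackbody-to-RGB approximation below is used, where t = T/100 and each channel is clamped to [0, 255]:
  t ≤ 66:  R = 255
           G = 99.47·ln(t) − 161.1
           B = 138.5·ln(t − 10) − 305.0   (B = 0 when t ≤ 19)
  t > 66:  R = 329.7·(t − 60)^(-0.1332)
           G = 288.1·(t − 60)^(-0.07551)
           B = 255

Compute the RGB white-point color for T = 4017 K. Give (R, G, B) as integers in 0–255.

(255, 206, 167)

t = 4017/100 = 40.17; the t ≤ 66 branch applies.
R = 255 by definition for t ≤ 66.
G = 99.47·ln 40.17 − 161.1 = 99.47·3.6931 − 161.1 = 206.255.
B = 138.5·ln(40.17 − 10) − 305.0 = 138.5·ln 30.17 − 305.0 = 138.5·3.4068 − 305.0 = 166.848.
Rounded: (255, 206, 167).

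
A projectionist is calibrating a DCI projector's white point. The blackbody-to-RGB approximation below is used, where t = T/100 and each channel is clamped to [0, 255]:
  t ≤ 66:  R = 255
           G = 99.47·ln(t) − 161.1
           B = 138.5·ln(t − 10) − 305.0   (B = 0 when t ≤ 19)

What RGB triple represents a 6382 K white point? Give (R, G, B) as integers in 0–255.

(255, 252, 247)

t = 6382/100 = 63.82; the t ≤ 66 branch applies.
R = 255 by definition for t ≤ 66.
G = 99.47·ln 63.82 − 161.1 = 99.47·4.1561 − 161.1 = 252.304.
B = 138.5·ln(63.82 − 10) − 305.0 = 138.5·ln 53.82 − 305.0 = 138.5·3.9856 − 305.0 = 247.012.
Rounded: (255, 252, 247).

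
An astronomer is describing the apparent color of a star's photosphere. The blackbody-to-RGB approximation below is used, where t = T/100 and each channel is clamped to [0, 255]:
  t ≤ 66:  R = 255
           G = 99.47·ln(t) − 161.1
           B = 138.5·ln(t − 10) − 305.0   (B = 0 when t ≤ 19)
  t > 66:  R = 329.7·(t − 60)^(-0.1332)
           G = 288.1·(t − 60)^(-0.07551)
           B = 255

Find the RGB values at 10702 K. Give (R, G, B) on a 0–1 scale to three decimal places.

t = 10702/100 = 107.02; the t > 66 branch applies.
R = 329.7·(107.02 − 60)^(-0.1332) = 329.7·47.02^(-0.1332) = 329.7·0.59876 = 197.411.
G = 288.1·(107.02 − 60)^(-0.07551) = 288.1·47.02^(-0.07551) = 288.1·0.74770 = 215.412.
B = 255 by definition for t > 66.
Dividing each by 255: (0.7742, 0.8448, 1.0000) → (0.774, 0.845, 1.000).

(0.774, 0.845, 1.000)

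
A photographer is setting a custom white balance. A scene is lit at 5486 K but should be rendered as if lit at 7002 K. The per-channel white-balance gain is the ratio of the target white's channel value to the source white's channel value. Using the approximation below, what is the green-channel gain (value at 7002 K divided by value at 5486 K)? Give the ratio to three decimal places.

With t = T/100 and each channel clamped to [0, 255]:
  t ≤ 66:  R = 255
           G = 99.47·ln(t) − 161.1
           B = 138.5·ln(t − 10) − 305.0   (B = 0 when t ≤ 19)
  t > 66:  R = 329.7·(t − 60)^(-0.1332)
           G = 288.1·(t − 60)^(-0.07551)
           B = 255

1.020

At 5486 K (t = 54.86):
  G = 99.47·ln 54.86 − 161.1 = 99.47·4.0048 − 161.1 = 237.256.
At 7002 K (t = 70.02):
  G = 288.1·(70.02 − 60)^(-0.07551) = 288.1·10.02^(-0.07551) = 288.1·0.84028 = 242.085.
Gain = 242.085 / 237.256 = 1.0204 → 1.020.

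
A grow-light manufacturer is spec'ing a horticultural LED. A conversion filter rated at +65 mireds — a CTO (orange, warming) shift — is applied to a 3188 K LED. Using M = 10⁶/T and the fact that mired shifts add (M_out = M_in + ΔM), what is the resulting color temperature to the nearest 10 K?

M_in = 10⁶/3188 = 313.68 mireds.
M_out = 313.68 + (+65) = 378.68 mireds.
T_out = 10⁶/378.68 = 2640.8 K → 2640 K.

2640 K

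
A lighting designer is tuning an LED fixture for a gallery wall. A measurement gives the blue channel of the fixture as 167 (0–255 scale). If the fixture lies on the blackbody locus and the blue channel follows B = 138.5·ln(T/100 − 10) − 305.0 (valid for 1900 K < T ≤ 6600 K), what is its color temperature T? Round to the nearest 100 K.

4000 K

ln(t − 10) = (167 + 305.0) / 138.5 = 3.4079.
t − 10 = e^3.4079 = 30.203, so t = 40.203.
T = 100·t = 4020 K → 4000 K to the nearest 100 K.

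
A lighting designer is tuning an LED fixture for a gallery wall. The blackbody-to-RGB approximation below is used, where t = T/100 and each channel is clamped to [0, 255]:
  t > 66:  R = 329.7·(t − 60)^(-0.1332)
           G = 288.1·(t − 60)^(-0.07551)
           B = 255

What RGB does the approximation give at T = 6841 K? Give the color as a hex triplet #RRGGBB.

t = 6841/100 = 68.41; the t > 66 branch applies.
R = 329.7·(68.41 − 60)^(-0.1332) = 329.7·8.41^(-0.1332) = 329.7·0.75304 = 248.277.
G = 288.1·(68.41 − 60)^(-0.07551) = 288.1·8.41^(-0.07551) = 288.1·0.85147 = 245.308.
B = 255 by definition for t > 66.
Rounded: (248, 245, 255).
In hex: #F8F5FF.

#F8F5FF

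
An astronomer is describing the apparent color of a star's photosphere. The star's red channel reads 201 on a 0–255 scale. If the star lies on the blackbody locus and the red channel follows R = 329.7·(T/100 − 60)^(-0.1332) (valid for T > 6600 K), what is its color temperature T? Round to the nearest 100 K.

(t − 60)^(-0.1332) = 201/329.7 = 0.60965.
t − 60 = 0.60965^(1/-0.1332) = 0.60965^(-7.508) = 41.071, so t = 101.071.
T = 100·t = 10107 K → 10100 K to the nearest 100 K.

10100 K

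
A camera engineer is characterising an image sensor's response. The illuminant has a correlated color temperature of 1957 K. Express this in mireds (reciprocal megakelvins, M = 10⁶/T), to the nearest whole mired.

M = 10⁶ / 1957 = 510.986 → 511 mireds.

511 mireds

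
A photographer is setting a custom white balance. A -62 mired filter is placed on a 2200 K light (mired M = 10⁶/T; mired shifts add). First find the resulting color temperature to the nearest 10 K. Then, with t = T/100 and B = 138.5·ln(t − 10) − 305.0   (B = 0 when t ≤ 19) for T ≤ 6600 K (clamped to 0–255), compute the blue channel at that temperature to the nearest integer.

75

M_in = 10⁶/2200 = 454.55; M_out = 454.55 + (-62) = 392.55.
T_out = 10⁶/392.55 = 2547.5 K → 2550 K; t = 25.5.
B = 138.5·ln(25.5 − 10) − 305.0 = 138.5·ln 15.5 − 305.0 = 138.5·2.7408 − 305.0 = 74.606.
Rounded: 75.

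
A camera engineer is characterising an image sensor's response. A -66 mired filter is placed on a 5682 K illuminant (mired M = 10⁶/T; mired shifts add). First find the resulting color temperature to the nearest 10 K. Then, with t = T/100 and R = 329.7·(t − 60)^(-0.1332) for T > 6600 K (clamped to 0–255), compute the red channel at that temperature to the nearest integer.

209

M_in = 10⁶/5682 = 175.99; M_out = 175.99 + (-66) = 109.99.
T_out = 10⁶/109.99 = 9091.4 K → 9090 K; t = 90.9.
R = 329.7·(90.9 − 60)^(-0.1332) = 329.7·30.9^(-0.1332) = 329.7·0.63320 = 208.764.
Rounded: 209.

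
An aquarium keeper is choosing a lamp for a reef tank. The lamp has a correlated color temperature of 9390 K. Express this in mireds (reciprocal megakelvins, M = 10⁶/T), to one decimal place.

106.5 mireds

M = 10⁶ / 9390 = 106.496 → 106.5 mireds.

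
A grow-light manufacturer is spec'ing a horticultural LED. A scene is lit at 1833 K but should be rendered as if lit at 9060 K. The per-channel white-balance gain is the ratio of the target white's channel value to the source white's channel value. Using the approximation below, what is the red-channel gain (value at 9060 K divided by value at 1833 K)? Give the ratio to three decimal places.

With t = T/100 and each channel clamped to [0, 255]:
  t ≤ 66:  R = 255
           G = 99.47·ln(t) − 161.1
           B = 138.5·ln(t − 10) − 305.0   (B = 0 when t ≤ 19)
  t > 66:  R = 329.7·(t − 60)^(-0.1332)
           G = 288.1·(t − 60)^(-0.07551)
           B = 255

At 1833 K (t = 18.33):
  R = 255 by definition for t ≤ 66.
At 9060 K (t = 90.6):
  R = 329.7·(90.6 − 60)^(-0.1332) = 329.7·30.6^(-0.1332) = 329.7·0.63402 = 209.036.
Gain = 209.036 / 255.000 = 0.8197 → 0.820.

0.820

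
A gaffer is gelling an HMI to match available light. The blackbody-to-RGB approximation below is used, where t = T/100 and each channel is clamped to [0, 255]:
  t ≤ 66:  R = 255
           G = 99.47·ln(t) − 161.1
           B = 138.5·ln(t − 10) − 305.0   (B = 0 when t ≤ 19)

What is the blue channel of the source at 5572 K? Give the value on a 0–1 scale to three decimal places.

t = 5572/100 = 55.72; the t ≤ 66 branch applies.
B = 138.5·ln(55.72 − 10) − 305.0 = 138.5·ln 45.72 − 305.0 = 138.5·3.8225 − 305.0 = 224.421.
On a 0–1 scale: 224.421/255 = 0.8801 → 0.880.

0.880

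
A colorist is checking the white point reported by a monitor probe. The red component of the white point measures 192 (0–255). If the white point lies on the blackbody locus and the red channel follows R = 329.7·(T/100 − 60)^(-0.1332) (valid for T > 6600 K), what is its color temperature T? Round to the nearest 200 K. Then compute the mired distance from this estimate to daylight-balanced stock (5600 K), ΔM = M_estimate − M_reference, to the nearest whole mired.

(t − 60)^(-0.1332) = 192/329.7 = 0.58235.
t − 60 = 0.58235^(1/-0.1332) = 0.58235^(-7.508) = 57.929, so t = 117.929.
T = 100·t = 11793 K → 11800 K to the nearest 200 K.
M_estimate = 10⁶/11800 = 84.75; M_reference = 10⁶/5600 = 178.57.
ΔM = 84.75 − 178.57 = -93.83 → -94 mireds.

-94 mireds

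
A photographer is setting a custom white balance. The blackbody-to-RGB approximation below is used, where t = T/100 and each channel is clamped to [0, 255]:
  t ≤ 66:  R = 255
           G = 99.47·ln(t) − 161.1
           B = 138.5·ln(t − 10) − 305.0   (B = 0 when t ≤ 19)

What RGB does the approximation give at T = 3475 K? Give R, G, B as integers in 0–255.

t = 3475/100 = 34.75; the t ≤ 66 branch applies.
R = 255 by definition for t ≤ 66.
G = 99.47·ln 34.75 − 161.1 = 99.47·3.5482 − 161.1 = 191.837.
B = 138.5·ln(34.75 − 10) − 305.0 = 138.5·ln 24.75 − 305.0 = 138.5·3.2088 − 305.0 = 139.422.
Rounded: (255, 192, 139).

R=255, G=192, B=139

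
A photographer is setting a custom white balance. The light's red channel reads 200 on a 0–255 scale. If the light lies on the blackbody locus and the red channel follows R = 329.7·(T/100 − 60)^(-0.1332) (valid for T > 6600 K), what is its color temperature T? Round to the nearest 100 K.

(t − 60)^(-0.1332) = 200/329.7 = 0.60661.
t − 60 = 0.60661^(1/-0.1332) = 0.60661^(-7.508) = 42.638, so t = 102.638.
T = 100·t = 10264 K → 10300 K to the nearest 100 K.

10300 K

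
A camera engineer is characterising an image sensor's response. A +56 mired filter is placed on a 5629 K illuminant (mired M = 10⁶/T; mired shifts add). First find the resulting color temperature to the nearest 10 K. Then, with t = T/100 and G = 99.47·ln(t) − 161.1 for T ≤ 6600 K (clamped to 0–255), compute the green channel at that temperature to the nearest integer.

213

M_in = 10⁶/5629 = 177.65; M_out = 177.65 + (+56) = 233.65.
T_out = 10⁶/233.65 = 4279.9 K → 4280 K; t = 42.8.
G = 99.47·ln 42.8 − 161.1 = 99.47·3.7565 − 161.1 = 212.563.
Rounded: 213.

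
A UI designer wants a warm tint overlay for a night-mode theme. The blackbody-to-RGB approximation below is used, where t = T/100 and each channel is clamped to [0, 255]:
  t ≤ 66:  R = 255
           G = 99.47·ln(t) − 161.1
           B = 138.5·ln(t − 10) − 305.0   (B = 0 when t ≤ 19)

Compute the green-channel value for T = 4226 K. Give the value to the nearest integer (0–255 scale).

t = 4226/100 = 42.26; the t ≤ 66 branch applies.
G = 99.47·ln 42.26 − 161.1 = 99.47·3.7438 − 161.1 = 211.300.
Rounded: 211.

211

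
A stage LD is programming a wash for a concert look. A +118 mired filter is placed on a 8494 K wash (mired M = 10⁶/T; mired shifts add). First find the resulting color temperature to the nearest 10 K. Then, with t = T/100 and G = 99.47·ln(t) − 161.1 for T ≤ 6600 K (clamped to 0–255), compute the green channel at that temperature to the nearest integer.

212

M_in = 10⁶/8494 = 117.73; M_out = 117.73 + (+118) = 235.73.
T_out = 10⁶/235.73 = 4242.1 K → 4240 K; t = 42.4.
G = 99.47·ln 42.4 − 161.1 = 99.47·3.7471 − 161.1 = 211.629.
Rounded: 212.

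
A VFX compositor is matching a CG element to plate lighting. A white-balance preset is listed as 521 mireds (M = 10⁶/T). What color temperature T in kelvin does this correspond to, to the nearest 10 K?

T = 10⁶ / 521 = 1919.39 K → 1920 K.

1920 K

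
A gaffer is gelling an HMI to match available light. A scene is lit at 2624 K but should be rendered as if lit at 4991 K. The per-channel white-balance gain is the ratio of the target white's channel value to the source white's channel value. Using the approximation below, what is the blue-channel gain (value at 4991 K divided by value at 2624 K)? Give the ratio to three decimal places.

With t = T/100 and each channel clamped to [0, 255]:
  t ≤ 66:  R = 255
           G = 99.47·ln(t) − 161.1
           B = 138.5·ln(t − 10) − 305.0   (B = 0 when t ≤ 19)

At 2624 K (t = 26.24):
  B = 138.5·ln(26.24 − 10) − 305.0 = 138.5·ln 16.24 − 305.0 = 138.5·2.7875 − 305.0 = 81.066.
At 4991 K (t = 49.91):
  B = 138.5·ln(49.91 − 10) − 305.0 = 138.5·ln 39.91 − 305.0 = 138.5·3.6866 − 305.0 = 205.598.
Gain = 205.598 / 81.066 = 2.5362 → 2.536.

2.536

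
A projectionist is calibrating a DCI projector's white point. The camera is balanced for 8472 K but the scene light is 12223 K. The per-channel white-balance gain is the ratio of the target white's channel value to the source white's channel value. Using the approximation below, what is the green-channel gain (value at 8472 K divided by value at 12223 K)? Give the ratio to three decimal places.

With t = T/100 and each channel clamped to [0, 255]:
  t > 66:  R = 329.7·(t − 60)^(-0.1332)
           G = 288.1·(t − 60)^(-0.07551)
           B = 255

At 12223 K (t = 122.23):
  G = 288.1·(122.23 − 60)^(-0.07551) = 288.1·62.23^(-0.07551) = 288.1·0.73204 = 210.901.
At 8472 K (t = 84.72):
  G = 288.1·(84.72 − 60)^(-0.07551) = 288.1·24.72^(-0.07551) = 288.1·0.78489 = 226.128.
Gain = 226.128 / 210.901 = 1.0722 → 1.072.

1.072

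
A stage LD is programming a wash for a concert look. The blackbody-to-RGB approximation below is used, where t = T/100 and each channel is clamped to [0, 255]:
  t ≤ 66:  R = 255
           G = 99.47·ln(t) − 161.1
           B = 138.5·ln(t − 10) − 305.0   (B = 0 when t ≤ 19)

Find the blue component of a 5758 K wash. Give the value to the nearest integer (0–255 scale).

t = 5758/100 = 57.58; the t ≤ 66 branch applies.
B = 138.5·ln(57.58 − 10) − 305.0 = 138.5·ln 47.58 − 305.0 = 138.5·3.8624 − 305.0 = 229.944.
Rounded: 230.

230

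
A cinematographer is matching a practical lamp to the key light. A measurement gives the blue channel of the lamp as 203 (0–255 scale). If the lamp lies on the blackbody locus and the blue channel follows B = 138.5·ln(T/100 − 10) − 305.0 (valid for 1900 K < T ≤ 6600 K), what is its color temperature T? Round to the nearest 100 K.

ln(t − 10) = (203 + 305.0) / 138.5 = 3.6679.
t − 10 = e^3.6679 = 39.168, so t = 49.168.
T = 100·t = 4917 K → 4900 K to the nearest 100 K.

4900 K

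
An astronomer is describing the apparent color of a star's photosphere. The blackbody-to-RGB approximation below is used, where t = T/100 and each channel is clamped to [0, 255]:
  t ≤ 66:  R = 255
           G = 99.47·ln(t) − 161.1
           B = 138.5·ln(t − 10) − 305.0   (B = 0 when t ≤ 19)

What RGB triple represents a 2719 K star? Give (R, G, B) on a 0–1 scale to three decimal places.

t = 2719/100 = 27.19; the t ≤ 66 branch applies.
R = 255 by definition for t ≤ 66.
G = 99.47·ln 27.19 − 161.1 = 99.47·3.3028 − 161.1 = 167.434.
B = 138.5·ln(27.19 − 10) − 305.0 = 138.5·ln 17.19 − 305.0 = 138.5·2.8443 − 305.0 = 88.939.
Dividing each by 255: (1.0000, 0.6566, 0.3488) → (1.000, 0.657, 0.349).

(1.000, 0.657, 0.349)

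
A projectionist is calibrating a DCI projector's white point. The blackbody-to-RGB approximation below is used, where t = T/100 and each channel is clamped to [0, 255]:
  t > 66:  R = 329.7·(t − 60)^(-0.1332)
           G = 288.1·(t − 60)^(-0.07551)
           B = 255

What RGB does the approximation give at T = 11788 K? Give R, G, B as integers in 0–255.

t = 11788/100 = 117.88; the t > 66 branch applies.
R = 329.7·(117.88 − 60)^(-0.1332) = 329.7·57.88^(-0.1332) = 329.7·0.58241 = 192.022.
G = 288.1·(117.88 − 60)^(-0.07551) = 288.1·57.88^(-0.07551) = 288.1·0.73606 = 212.058.
B = 255 by definition for t > 66.
Rounded: (192, 212, 255).

R=192, G=212, B=255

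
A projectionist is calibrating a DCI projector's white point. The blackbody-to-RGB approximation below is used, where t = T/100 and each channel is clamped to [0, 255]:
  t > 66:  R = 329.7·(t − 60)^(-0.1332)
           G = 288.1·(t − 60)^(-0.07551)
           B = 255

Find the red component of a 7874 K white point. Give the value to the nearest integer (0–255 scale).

223

t = 7874/100 = 78.74; the t > 66 branch applies.
R = 329.7·(78.74 − 60)^(-0.1332) = 329.7·18.74^(-0.1332) = 329.7·0.67681 = 223.144.
Rounded: 223.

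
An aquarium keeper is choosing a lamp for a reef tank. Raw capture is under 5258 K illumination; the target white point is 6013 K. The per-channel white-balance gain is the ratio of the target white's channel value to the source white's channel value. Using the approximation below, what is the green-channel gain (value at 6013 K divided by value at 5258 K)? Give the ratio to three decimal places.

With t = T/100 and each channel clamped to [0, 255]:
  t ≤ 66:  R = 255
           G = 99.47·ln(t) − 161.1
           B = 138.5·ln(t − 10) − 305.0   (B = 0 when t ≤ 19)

1.057

At 5258 K (t = 52.58):
  G = 99.47·ln 52.58 − 161.1 = 99.47·3.9623 − 161.1 = 233.034.
At 6013 K (t = 60.13):
  G = 99.47·ln 60.13 − 161.1 = 99.47·4.0965 − 161.1 = 246.380.
Gain = 246.380 / 233.034 = 1.0573 → 1.057.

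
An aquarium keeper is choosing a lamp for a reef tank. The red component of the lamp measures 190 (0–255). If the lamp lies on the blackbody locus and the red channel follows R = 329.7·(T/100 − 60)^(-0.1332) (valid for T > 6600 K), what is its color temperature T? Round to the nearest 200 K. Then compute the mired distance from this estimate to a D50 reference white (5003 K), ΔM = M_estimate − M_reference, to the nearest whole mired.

-118 mireds

(t − 60)^(-0.1332) = 190/329.7 = 0.57628.
t − 60 = 0.57628^(1/-0.1332) = 0.57628^(-7.508) = 62.667, so t = 122.667.
T = 100·t = 12267 K → 12200 K to the nearest 200 K.
M_estimate = 10⁶/12200 = 81.97; M_reference = 10⁶/5003 = 199.88.
ΔM = 81.97 − 199.88 = -117.91 → -118 mireds.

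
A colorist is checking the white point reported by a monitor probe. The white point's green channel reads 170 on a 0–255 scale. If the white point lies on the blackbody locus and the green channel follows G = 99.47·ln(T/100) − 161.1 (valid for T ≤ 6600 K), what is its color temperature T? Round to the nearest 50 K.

ln t = (170 + 161.1) / 99.47 = 3.3286.
t = e^3.3286 = 27.900.
T = 100·t = 2790 K → 2800 K to the nearest 50 K.

2800 K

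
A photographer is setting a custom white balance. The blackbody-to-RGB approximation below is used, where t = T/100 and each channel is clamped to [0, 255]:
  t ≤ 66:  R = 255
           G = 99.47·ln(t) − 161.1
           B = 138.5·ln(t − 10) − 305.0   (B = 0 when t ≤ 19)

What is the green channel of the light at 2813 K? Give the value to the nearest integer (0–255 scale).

t = 2813/100 = 28.13; the t ≤ 66 branch applies.
G = 99.47·ln 28.13 − 161.1 = 99.47·3.3368 − 161.1 = 170.815.
Rounded: 171.

171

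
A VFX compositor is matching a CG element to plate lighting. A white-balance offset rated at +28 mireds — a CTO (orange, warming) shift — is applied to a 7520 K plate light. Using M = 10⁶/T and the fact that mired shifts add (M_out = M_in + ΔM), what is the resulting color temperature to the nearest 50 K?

6200 K

M_in = 10⁶/7520 = 132.98 mireds.
M_out = 132.98 + (+28) = 160.98 mireds.
T_out = 10⁶/160.98 = 6212.0 K → 6200 K.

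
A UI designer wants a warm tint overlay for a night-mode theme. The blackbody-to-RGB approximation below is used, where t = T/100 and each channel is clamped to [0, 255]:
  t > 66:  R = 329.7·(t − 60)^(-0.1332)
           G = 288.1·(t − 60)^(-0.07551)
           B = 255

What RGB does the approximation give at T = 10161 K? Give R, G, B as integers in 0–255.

t = 10161/100 = 101.61; the t > 66 branch applies.
R = 329.7·(101.61 − 60)^(-0.1332) = 329.7·41.61^(-0.1332) = 329.7·0.60859 = 200.651.
G = 288.1·(101.61 − 60)^(-0.07551) = 288.1·41.61^(-0.07551) = 288.1·0.75463 = 217.409.
B = 255 by definition for t > 66.
Rounded: (201, 217, 255).

R=201, G=217, B=255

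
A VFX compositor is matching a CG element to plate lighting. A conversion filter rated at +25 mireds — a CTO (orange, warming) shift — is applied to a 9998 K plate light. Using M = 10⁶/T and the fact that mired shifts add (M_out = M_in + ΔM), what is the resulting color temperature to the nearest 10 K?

8000 K

M_in = 10⁶/9998 = 100.02 mireds.
M_out = 100.02 + (+25) = 125.02 mireds.
T_out = 10⁶/125.02 = 7998.7 K → 8000 K.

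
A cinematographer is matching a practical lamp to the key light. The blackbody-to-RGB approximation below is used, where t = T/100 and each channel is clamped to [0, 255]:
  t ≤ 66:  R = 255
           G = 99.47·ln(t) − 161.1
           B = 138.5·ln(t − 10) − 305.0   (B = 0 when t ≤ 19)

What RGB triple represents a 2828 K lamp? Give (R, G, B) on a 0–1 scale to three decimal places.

t = 2828/100 = 28.28; the t ≤ 66 branch applies.
R = 255 by definition for t ≤ 66.
G = 99.47·ln 28.28 − 161.1 = 99.47·3.3422 − 161.1 = 171.344.
B = 138.5·ln(28.28 − 10) − 305.0 = 138.5·ln 18.28 − 305.0 = 138.5·2.9058 − 305.0 = 97.454.
Dividing each by 255: (1.0000, 0.6719, 0.3822) → (1.000, 0.672, 0.382).

(1.000, 0.672, 0.382)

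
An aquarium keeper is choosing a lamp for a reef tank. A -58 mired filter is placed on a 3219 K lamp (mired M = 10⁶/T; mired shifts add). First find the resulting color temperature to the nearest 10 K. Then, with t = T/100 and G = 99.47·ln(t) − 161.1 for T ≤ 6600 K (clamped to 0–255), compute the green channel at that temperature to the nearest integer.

M_in = 10⁶/3219 = 310.66; M_out = 310.66 + (-58) = 252.66.
T_out = 10⁶/252.66 = 3958.0 K → 3960 K; t = 39.6.
G = 99.47·ln 39.6 − 161.1 = 99.47·3.6788 − 161.1 = 204.833.
Rounded: 205.

205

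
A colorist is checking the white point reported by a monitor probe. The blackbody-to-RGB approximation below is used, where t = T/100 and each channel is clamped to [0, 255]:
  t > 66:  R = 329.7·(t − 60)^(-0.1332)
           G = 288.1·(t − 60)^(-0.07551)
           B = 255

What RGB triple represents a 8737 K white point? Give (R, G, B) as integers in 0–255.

t = 8737/100 = 87.37; the t > 66 branch applies.
R = 329.7·(87.37 − 60)^(-0.1332) = 329.7·27.37^(-0.1332) = 329.7·0.64351 = 212.165.
G = 288.1·(87.37 − 60)^(-0.07551) = 288.1·27.37^(-0.07551) = 288.1·0.77888 = 224.396.
B = 255 by definition for t > 66.
Rounded: (212, 224, 255).

(212, 224, 255)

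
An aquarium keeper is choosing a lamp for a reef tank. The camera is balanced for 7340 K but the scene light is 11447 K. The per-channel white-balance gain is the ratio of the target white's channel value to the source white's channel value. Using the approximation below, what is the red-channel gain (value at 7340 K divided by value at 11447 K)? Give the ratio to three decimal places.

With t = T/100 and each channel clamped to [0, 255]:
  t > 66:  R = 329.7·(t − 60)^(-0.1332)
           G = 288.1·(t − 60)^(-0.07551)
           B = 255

1.205

At 11447 K (t = 114.47):
  R = 329.7·(114.47 − 60)^(-0.1332) = 329.7·54.47^(-0.1332) = 329.7·0.58714 = 193.581.
At 7340 K (t = 73.4):
  R = 329.7·(73.4 − 60)^(-0.1332) = 329.7·13.4^(-0.1332) = 329.7·0.70773 = 233.340.
Gain = 233.340 / 193.581 = 1.2054 → 1.205.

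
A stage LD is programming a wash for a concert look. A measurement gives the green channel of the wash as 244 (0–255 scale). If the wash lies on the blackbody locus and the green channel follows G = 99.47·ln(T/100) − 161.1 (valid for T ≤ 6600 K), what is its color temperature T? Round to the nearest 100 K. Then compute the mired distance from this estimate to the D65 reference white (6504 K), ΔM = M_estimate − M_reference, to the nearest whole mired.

+16 mireds

ln t = (244 + 161.1) / 99.47 = 4.0726.
t = e^4.0726 = 58.709.
T = 100·t = 5871 K → 5900 K to the nearest 100 K.
M_estimate = 10⁶/5900 = 169.49; M_reference = 10⁶/6504 = 153.75.
ΔM = 169.49 − 153.75 = 15.74 → +16 mireds.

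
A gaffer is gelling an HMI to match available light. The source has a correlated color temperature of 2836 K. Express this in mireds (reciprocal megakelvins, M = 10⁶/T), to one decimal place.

M = 10⁶ / 2836 = 352.609 → 352.6 mireds.

352.6 mireds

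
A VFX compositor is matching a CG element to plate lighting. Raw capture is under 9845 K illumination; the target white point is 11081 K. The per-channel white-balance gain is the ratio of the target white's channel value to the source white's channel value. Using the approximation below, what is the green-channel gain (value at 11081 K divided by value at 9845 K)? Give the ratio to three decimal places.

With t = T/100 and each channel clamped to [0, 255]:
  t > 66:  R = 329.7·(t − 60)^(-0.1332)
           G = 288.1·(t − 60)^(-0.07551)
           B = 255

0.979

At 9845 K (t = 98.45):
  G = 288.1·(98.45 − 60)^(-0.07551) = 288.1·38.45^(-0.07551) = 288.1·0.75914 = 218.710.
At 11081 K (t = 110.81):
  G = 288.1·(110.81 − 60)^(-0.07551) = 288.1·50.81^(-0.07551) = 288.1·0.74333 = 214.154.
Gain = 214.154 / 218.710 = 0.9792 → 0.979.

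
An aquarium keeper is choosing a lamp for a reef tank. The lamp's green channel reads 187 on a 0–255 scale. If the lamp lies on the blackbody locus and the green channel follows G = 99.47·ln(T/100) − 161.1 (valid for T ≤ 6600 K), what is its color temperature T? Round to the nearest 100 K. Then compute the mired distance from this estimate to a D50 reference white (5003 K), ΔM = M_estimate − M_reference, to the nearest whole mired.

ln t = (187 + 161.1) / 99.47 = 3.4995.
t = e^3.4995 = 33.100.
T = 100·t = 3310 K → 3300 K to the nearest 100 K.
M_estimate = 10⁶/3300 = 303.03; M_reference = 10⁶/5003 = 199.88.
ΔM = 303.03 − 199.88 = 103.15 → +103 mireds.

+103 mireds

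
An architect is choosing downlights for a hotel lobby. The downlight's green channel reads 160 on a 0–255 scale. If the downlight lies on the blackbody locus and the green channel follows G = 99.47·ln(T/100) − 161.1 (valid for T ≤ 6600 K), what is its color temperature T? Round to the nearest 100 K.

ln t = (160 + 161.1) / 99.47 = 3.2281.
t = e^3.2281 = 25.232.
T = 100·t = 2523 K → 2500 K to the nearest 100 K.

2500 K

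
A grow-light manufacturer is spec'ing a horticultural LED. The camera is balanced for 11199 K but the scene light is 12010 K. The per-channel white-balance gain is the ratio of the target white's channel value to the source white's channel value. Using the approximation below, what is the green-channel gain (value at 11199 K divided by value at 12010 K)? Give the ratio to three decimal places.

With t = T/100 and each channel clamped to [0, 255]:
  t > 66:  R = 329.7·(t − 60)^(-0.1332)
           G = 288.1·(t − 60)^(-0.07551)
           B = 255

1.011

At 12010 K (t = 120.1):
  G = 288.1·(120.1 − 60)^(-0.07551) = 288.1·60.1^(-0.07551) = 288.1·0.73397 = 211.456.
At 11199 K (t = 111.99):
  G = 288.1·(111.99 − 60)^(-0.07551) = 288.1·51.99^(-0.07551) = 288.1·0.74205 = 213.783.
Gain = 213.783 / 211.456 = 1.0110 → 1.011.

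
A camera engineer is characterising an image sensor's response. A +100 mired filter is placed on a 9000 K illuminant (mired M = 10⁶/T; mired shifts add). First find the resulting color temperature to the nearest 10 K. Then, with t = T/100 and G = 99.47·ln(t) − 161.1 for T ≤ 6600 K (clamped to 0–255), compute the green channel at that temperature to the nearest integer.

223

M_in = 10⁶/9000 = 111.11; M_out = 111.11 + (+100) = 211.11.
T_out = 10⁶/211.11 = 4736.8 K → 4740 K; t = 47.4.
G = 99.47·ln 47.4 − 161.1 = 99.47·3.8586 − 161.1 = 222.717.
Rounded: 223.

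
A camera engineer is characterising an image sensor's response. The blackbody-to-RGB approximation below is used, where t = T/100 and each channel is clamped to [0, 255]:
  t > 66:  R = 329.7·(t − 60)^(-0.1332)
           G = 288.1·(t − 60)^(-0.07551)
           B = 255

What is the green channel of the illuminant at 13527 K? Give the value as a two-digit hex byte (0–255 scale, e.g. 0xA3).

t = 13527/100 = 135.27; the t > 66 branch applies.
G = 288.1·(135.27 − 60)^(-0.07551) = 288.1·75.27^(-0.07551) = 288.1·0.72160 = 207.893.
Rounded: 208; in hex, 0xD0.

0xD0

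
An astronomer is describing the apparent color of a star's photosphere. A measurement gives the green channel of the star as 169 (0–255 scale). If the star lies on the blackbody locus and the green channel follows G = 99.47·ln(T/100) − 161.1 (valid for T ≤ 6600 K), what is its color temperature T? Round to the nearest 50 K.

ln t = (169 + 161.1) / 99.47 = 3.3186.
t = e^3.3186 = 27.621.
T = 100·t = 2762 K → 2750 K to the nearest 50 K.

2750 K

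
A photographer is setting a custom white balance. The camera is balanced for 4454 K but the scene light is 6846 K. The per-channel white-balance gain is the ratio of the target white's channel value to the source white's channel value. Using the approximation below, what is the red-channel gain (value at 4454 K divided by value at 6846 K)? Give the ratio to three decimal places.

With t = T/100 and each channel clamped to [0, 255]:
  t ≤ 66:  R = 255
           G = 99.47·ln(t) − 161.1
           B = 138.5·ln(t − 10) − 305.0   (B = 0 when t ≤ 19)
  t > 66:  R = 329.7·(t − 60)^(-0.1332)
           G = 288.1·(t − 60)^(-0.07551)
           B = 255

1.028

At 6846 K (t = 68.46):
  R = 329.7·(68.46 − 60)^(-0.1332) = 329.7·8.46^(-0.1332) = 329.7·0.75244 = 248.081.
At 4454 K (t = 44.54):
  R = 255 by definition for t ≤ 66.
Gain = 255.000 / 248.081 = 1.0279 → 1.028.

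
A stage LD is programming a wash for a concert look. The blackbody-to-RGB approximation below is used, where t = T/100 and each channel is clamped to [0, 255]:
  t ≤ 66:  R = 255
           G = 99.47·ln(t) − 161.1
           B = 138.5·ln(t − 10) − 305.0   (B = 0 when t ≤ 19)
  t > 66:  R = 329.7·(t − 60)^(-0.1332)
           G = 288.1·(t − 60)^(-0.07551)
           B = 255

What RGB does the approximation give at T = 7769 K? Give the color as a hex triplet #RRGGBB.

#E1E8FF

t = 7769/100 = 77.69; the t > 66 branch applies.
R = 329.7·(77.69 − 60)^(-0.1332) = 329.7·17.69^(-0.1332) = 329.7·0.68203 = 224.865.
G = 288.1·(77.69 − 60)^(-0.07551) = 288.1·17.69^(-0.07551) = 288.1·0.80498 = 231.914.
B = 255 by definition for t > 66.
Rounded: (225, 232, 255).
In hex: #E1E8FF.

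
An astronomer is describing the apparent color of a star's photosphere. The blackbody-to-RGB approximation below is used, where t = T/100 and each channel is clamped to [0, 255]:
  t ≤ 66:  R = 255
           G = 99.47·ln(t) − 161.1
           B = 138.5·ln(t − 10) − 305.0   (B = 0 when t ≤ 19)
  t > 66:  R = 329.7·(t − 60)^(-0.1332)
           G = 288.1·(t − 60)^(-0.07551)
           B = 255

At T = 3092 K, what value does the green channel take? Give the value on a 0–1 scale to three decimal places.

t = 3092/100 = 30.92; the t ≤ 66 branch applies.
G = 99.47·ln 30.92 − 161.1 = 99.47·3.4314 − 161.1 = 180.222.
On a 0–1 scale: 180.222/255 = 0.7068 → 0.707.

0.707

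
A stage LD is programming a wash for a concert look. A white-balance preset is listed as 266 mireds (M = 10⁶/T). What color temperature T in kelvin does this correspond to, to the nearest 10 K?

T = 10⁶ / 266 = 3759.40 K → 3760 K.

3760 K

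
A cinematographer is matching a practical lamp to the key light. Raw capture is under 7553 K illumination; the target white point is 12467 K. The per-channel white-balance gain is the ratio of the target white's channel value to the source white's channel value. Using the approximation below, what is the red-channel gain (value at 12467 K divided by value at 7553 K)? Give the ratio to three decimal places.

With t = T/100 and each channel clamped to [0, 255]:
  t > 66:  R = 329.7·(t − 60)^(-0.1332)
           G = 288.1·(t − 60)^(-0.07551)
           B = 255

At 7553 K (t = 75.53):
  R = 329.7·(75.53 − 60)^(-0.1332) = 329.7·15.53^(-0.1332) = 329.7·0.69396 = 228.799.
At 12467 K (t = 124.67):
  R = 329.7·(124.67 − 60)^(-0.1332) = 329.7·64.67^(-0.1332) = 329.7·0.57387 = 189.205.
Gain = 189.205 / 228.799 = 0.8269 → 0.827.

0.827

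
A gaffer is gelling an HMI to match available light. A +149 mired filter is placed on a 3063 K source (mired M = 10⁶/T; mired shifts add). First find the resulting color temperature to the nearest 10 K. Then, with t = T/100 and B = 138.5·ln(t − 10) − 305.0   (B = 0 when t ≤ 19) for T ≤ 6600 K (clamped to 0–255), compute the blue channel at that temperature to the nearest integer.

27

M_in = 10⁶/3063 = 326.48; M_out = 326.48 + (+149) = 475.48.
T_out = 10⁶/475.48 = 2103.1 K → 2100 K; t = 21.
B = 138.5·ln(21 − 10) − 305.0 = 138.5·ln 11 − 305.0 = 138.5·2.3979 − 305.0 = 27.108.
Rounded: 27.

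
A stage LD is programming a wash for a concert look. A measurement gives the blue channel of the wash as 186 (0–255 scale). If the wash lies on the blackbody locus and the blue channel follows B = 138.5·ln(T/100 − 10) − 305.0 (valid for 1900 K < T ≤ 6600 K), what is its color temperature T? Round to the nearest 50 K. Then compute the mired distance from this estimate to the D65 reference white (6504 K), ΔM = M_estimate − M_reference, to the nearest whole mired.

+71 mireds

ln(t − 10) = (186 + 305.0) / 138.5 = 3.5451.
t − 10 = e^3.5451 = 34.644, so t = 44.644.
T = 100·t = 4464 K → 4450 K to the nearest 50 K.
M_estimate = 10⁶/4450 = 224.72; M_reference = 10⁶/6504 = 153.75.
ΔM = 224.72 − 153.75 = 70.97 → +71 mireds.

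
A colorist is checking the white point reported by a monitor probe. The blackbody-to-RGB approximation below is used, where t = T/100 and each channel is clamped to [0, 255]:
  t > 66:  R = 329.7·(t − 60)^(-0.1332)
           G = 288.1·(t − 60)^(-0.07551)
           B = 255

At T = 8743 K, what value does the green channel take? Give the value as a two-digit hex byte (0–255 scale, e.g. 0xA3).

0xE0

t = 8743/100 = 87.43; the t > 66 branch applies.
G = 288.1·(87.43 − 60)^(-0.07551) = 288.1·27.43^(-0.07551) = 288.1·0.77875 = 224.359.
Rounded: 224; in hex, 0xE0.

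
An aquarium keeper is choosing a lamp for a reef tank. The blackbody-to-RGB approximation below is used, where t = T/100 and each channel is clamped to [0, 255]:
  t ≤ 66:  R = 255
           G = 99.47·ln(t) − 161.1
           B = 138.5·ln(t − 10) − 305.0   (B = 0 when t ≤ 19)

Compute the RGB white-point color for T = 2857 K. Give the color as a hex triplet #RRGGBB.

#FFAC64

t = 2857/100 = 28.57; the t ≤ 66 branch applies.
R = 255 by definition for t ≤ 66.
G = 99.47·ln 28.57 − 161.1 = 99.47·3.3524 − 161.1 = 172.359.
B = 138.5·ln(28.57 − 10) − 305.0 = 138.5·ln 18.57 − 305.0 = 138.5·2.9215 − 305.0 = 99.634.
Rounded: (255, 172, 100).
In hex: #FFAC64.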